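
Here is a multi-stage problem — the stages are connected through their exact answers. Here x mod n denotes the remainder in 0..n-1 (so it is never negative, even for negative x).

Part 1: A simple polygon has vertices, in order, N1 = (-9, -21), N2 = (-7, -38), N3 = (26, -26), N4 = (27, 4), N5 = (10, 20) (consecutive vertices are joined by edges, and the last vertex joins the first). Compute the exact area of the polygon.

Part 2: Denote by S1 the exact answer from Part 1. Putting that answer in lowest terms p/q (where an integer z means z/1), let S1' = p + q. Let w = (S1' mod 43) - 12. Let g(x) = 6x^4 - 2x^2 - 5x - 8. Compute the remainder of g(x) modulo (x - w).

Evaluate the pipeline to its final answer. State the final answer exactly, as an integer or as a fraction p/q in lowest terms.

Part 1: cross terms: (-9*-38 - -7*-21)=195, (-7*-26 - 26*-38)=1170, (26*4 - 27*-26)=806, (27*20 - 10*4)=500, (10*-21 - -9*20)=-30; twice the area = |2641| = 2641; area = 2641/2; answer 2641/2
Part 2: S1 = 2641/2; threaded value p + q = 2643; w = 8; remainder = value at the root: 6*(8)^4 - 2*(8)^2 - 5*(8)^1 - 8 = (24576) + (-128) + (-40) + (-8) = 24400; answer 24400

24400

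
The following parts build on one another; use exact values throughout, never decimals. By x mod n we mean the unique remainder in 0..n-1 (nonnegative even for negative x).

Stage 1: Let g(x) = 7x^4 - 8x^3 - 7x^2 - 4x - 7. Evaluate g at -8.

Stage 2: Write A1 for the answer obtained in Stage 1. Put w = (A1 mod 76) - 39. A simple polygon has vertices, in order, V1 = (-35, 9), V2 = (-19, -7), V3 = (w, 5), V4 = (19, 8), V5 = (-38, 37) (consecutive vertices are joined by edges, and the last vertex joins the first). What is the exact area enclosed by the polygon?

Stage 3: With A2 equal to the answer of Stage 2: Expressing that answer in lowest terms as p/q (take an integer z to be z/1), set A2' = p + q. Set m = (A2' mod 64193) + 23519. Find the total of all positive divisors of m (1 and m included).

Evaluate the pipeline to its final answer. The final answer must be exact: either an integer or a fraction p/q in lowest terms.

Stage 1: 7*(-8)^4 - 8*(-8)^3 - 7*(-8)^2 - 4*(-8)^1 - 7 = (28672) + (4096) + (-448) + (32) + (-7) = 32345; answer 32345
Stage 2: A1 = 32345; w = 6; cross terms: (-35*-7 - -19*9)=416, (-19*5 - 6*-7)=-53, (6*8 - 19*5)=-47, (19*37 - -38*8)=1007, (-38*9 - -35*37)=953; twice the area = |2276| = 2276; area = 1138; answer 1138
Stage 3: A2 = 1138; threaded value p + q = 1139; m = 24658; 24658 = 2 * 12329; sigma = (1 + 2) * (1 + 12329) = 3 * 12330 = 36990; answer 36990

36990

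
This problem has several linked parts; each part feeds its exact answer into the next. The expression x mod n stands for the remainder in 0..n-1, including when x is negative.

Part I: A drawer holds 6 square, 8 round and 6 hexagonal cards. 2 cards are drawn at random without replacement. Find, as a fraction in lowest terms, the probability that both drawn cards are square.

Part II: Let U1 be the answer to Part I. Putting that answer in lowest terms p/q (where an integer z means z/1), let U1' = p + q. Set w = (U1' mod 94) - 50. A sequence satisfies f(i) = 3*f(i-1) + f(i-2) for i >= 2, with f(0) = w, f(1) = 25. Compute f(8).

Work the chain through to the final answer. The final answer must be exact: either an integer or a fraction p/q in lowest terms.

87474

Part I: total draws C(20,2) = 190; favorable C(6,2) = 15; P = 3/38; answer 3/38
Part II: U1 = 3/38; threaded value p + q = 41; w = -9; f(2) = 3*(25) + 1*(-9) = 66; iterating: f(2)=66, f(3)=223, f(4)=735, f(5)=2428, f(6)=8019, f(7)=26485, f(8)=87474; answer 87474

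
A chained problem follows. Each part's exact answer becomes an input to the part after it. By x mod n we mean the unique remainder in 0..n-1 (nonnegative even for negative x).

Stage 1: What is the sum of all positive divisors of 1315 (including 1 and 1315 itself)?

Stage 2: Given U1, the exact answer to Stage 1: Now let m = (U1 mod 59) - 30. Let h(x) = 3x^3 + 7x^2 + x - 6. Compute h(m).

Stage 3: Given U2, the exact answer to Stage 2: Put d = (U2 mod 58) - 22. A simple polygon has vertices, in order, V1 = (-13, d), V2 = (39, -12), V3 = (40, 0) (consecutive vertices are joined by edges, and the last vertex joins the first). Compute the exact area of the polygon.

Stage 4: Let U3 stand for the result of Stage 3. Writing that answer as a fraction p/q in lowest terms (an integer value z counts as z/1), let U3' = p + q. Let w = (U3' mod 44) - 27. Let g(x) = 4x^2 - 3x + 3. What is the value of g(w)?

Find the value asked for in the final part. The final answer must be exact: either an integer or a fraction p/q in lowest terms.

1353

Stage 1: 1315 = 5 * 263; sigma = (1 + 5) * (1 + 263) = 6 * 264 = 1584; answer 1584
Stage 2: U1 = 1584; m = 20; 3*(20)^3 + 7*(20)^2 + 1*(20)^1 - 6 = (24000) + (2800) + (20) + (-6) = 26814; answer 26814
Stage 3: U2 = 26814; d = -4; cross terms: (-13*-12 - 39*-4)=312, (39*0 - 40*-12)=480, (40*-4 - -13*0)=-160; twice the area = |632| = 632; area = 316; answer 316
Stage 4: U3 = 316; threaded value p + q = 317; w = -18; 4*(-18)^2 - 3*(-18)^1 + 3 = (1296) + (54) + (3) = 1353; answer 1353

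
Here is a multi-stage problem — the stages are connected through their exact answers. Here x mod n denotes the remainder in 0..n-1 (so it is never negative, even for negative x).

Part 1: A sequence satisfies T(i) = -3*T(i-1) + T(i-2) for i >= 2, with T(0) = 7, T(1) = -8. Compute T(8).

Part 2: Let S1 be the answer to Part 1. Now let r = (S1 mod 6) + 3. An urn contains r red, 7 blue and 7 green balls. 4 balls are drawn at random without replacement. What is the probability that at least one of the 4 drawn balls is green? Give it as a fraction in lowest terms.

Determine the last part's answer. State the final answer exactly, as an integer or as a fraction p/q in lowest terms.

91/102

Part 1: T(2) = -3*(-8) + 1*(7) = 31; iterating: T(2)=31, T(3)=-101, T(4)=334, T(5)=-1103, T(6)=3643, T(7)=-12032, T(8)=39739; answer 39739
Part 2: S1 = 39739; r = 4; total draws C(18,4) = 3060; complement C(11,4) = 330; favorable 3060 - 330 = 2730; P = 91/102; answer 91/102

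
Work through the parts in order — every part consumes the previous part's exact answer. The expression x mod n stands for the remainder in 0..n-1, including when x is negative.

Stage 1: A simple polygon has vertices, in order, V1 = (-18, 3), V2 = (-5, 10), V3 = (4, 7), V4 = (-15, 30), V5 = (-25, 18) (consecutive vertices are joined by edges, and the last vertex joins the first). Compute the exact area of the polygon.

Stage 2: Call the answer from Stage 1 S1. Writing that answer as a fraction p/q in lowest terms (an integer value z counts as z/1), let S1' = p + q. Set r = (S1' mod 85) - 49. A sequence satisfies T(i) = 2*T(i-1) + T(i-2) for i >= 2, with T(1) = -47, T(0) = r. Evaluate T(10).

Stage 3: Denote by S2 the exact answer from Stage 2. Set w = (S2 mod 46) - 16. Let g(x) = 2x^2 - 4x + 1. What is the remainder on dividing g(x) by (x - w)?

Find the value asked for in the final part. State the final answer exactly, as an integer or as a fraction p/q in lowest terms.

71

Stage 1: cross terms: (-18*10 - -5*3)=-165, (-5*7 - 4*10)=-75, (4*30 - -15*7)=225, (-15*18 - -25*30)=480, (-25*3 - -18*18)=249; twice the area = |714| = 714; area = 357; answer 357
Stage 2: S1 = 357; threaded value p + q = 358; r = -31; T(2) = 2*(-47) + 1*(-31) = -125; iterating: T(2)=-125, T(3)=-297, T(4)=-719, T(5)=-1735, T(6)=-4189, T(7)=-10113, T(8)=-24415, T(9)=-58943, T(10)=-142301; answer -142301
Stage 3: S2 = -142301; w = 7; remainder = value at the root: 2*(7)^2 - 4*(7)^1 + 1 = (98) + (-28) + (1) = 71; answer 71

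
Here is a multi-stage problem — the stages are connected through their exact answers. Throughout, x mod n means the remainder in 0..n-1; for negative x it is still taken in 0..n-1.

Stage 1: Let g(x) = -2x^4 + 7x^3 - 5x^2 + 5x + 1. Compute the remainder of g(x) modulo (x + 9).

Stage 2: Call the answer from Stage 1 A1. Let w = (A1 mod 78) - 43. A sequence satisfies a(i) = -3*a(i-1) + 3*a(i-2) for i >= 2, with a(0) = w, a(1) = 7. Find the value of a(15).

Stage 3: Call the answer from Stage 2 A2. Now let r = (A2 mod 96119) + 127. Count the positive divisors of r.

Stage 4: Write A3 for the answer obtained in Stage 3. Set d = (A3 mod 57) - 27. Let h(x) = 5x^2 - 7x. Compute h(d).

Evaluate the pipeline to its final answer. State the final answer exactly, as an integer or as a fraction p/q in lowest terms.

Stage 1: remainder = value at the root: -2*(-9)^4 + 7*(-9)^3 - 5*(-9)^2 + 5*(-9)^1 + 1 = (-13122) + (-5103) + (-405) + (-45) + (1) = -18674; answer -18674
Stage 2: A1 = -18674; w = 3; a(2) = -3*(7) + 3*(3) = -12; iterating: a(2)=-12, a(3)=57, a(4)=-207, a(5)=792, a(6)=-2997, a(7)=11367, a(8)=-43092, a(9)=163377, a(10)=-619407, a(11)=2348352, a(12)=-8903277, a(13)=33754887, a(14)=-127974492, a(15)=485188137; answer 485188137
Stage 3: A2 = 485188137; r = 75671; 75671 = 31 * 2441; number of divisors = (1+1) * (1+1) = 4; answer 4
Stage 4: A3 = 4; d = -23; 5*(-23)^2 - 7*(-23)^1 = (2645) + (161) = 2806; answer 2806

2806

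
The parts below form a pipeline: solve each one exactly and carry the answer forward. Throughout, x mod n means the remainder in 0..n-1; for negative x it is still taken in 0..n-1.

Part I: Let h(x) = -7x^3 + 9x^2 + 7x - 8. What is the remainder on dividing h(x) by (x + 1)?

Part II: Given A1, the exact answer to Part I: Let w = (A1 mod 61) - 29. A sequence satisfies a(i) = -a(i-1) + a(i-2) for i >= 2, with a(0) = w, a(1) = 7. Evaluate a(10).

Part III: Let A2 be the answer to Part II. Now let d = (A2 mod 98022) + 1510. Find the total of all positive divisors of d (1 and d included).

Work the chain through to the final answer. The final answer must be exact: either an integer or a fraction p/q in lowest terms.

Part I: remainder = value at the root: -7*(-1)^3 + 9*(-1)^2 + 7*(-1)^1 - 8 = (7) + (9) + (-7) + (-8) = 1; answer 1
Part II: A1 = 1; w = -28; a(2) = -1*(7) + 1*(-28) = -35; iterating: a(2)=-35, a(3)=42, a(4)=-77, a(5)=119, a(6)=-196, a(7)=315, a(8)=-511, a(9)=826, a(10)=-1337; answer -1337
Part III: A2 = -1337; d = 98195; 98195 = 5 * 41 * 479; sigma = (1 + 5) * (1 + 41) * (1 + 479) = 6 * 42 * 480 = 120960; answer 120960

120960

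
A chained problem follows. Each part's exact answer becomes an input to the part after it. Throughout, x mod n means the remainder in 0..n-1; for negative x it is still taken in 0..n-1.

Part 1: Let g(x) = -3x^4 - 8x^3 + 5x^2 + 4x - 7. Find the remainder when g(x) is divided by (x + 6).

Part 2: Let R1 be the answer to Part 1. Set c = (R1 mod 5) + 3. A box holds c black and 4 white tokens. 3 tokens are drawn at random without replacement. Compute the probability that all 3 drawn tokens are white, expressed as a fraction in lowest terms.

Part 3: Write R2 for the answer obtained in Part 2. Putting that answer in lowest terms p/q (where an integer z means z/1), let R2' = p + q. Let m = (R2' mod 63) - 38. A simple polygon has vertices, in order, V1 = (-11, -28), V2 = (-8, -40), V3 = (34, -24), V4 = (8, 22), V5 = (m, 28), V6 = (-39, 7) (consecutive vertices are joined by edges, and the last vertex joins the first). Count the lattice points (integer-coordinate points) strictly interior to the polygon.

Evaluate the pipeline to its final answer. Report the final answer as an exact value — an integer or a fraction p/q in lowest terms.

2551

Part 1: remainder = value at the root: -3*(-6)^4 - 8*(-6)^3 + 5*(-6)^2 + 4*(-6)^1 - 7 = (-3888) + (1728) + (180) + (-24) + (-7) = -2011; answer -2011
Part 2: R1 = -2011; c = 7; total draws C(11,3) = 165; favorable C(4,3) = 4; P = 4/165; answer 4/165
Part 3: R2 = 4/165; threaded value p + q = 169; m = 5; cross terms: (-11*-40 - -8*-28)=216, (-8*-24 - 34*-40)=1552, (34*22 - 8*-24)=940, (8*28 - 5*22)=114, (5*7 - -39*28)=1127, (-39*-28 - -11*7)=1169; twice the area = |5118| = 5118; area = 2559; boundary points = 3 + 2 + 2 + 3 + 1 + 7 = 18; strictly interior points = area - boundary/2 + 1 = 2551; answer 2551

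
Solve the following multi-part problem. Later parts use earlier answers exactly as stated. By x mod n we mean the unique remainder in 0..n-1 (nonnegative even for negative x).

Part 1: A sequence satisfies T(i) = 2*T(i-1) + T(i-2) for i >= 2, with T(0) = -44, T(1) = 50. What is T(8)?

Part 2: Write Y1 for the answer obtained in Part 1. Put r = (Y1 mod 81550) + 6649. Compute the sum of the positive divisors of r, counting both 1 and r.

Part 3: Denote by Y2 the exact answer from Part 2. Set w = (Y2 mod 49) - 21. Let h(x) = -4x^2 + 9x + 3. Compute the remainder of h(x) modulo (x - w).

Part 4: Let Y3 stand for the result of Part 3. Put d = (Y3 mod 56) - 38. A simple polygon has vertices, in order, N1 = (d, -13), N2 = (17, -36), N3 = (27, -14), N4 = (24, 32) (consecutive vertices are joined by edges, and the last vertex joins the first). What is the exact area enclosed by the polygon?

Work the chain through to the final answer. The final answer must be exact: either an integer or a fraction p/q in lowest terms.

755/2

Part 1: T(2) = 2*(50) + 1*(-44) = 56; iterating: T(2)=56, T(3)=162, T(4)=380, T(5)=922, T(6)=2224, T(7)=5370, T(8)=12964; answer 12964
Part 2: Y1 = 12964; r = 19613; 19613 = 11 * 1783; sigma = (1 + 11) * (1 + 1783) = 12 * 1784 = 21408; answer 21408
Part 3: Y2 = 21408; w = 23; remainder = value at the root: -4*(23)^2 + 9*(23)^1 + 3 = (-2116) + (207) + (3) = -1906; answer -1906
Part 4: Y3 = -1906; d = 16; cross terms: (16*-36 - 17*-13)=-355, (17*-14 - 27*-36)=734, (27*32 - 24*-14)=1200, (24*-13 - 16*32)=-824; twice the area = |755| = 755; area = 755/2; answer 755/2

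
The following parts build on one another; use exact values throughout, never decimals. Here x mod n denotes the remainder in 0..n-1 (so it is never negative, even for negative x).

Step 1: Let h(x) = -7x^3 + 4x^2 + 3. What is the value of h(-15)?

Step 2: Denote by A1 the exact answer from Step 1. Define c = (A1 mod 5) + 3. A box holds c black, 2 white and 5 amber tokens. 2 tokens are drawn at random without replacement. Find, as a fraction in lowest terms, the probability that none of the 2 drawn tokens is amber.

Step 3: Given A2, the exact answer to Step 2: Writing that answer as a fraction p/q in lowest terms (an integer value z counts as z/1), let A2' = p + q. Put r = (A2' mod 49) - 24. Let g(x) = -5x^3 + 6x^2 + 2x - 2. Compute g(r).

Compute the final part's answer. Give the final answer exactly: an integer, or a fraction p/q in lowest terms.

Step 1: -7*(-15)^3 + 4*(-15)^2 + 3 = (23625) + (900) + (3) = 24528; answer 24528
Step 2: A1 = 24528; c = 6; total draws C(13,2) = 78; favorable C(8,2) = 28; P = 14/39; answer 14/39
Step 3: A2 = 14/39; threaded value p + q = 53; r = -20; -5*(-20)^3 + 6*(-20)^2 + 2*(-20)^1 - 2 = (40000) + (2400) + (-40) + (-2) = 42358; answer 42358

42358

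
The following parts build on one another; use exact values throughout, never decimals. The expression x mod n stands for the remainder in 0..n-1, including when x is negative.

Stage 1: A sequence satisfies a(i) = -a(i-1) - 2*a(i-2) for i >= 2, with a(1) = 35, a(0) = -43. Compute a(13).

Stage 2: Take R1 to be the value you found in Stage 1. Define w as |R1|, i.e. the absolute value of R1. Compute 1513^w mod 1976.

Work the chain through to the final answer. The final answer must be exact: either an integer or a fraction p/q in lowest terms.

Stage 1: a(2) = -1*(35) - 2*(-43) = 51; iterating: a(2)=51, a(3)=-121, a(4)=19, a(5)=223, a(6)=-261, a(7)=-185, a(8)=707, a(9)=-337, a(10)=-1077, a(11)=1751, a(12)=403, a(13)=-3905; answer -3905
Stage 2: R1 = -3905; w = 3905; squarings mod 1976: 1513^1=1513, 1513^2=961, 1513^4=729, 1513^8=1873, 1513^16=729, 1513^32=1873, 1513^64=729, 1513^128=1873, 1513^256=729, 1513^512=1873, 1513^1024=729, 1513^2048=1873; 1513^3905 = 1513^1 * 1513^64 * 1513^256 * 1513^512 * 1513^1024 * 1513^2048 = 369 (mod 1976); answer 369

369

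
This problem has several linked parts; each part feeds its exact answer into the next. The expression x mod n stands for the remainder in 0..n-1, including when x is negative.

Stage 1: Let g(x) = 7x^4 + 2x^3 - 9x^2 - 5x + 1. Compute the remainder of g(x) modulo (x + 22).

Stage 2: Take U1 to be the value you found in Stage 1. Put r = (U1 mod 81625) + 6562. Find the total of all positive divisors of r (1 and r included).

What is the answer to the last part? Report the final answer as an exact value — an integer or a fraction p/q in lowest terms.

122493

Stage 1: remainder = value at the root: 7*(-22)^4 + 2*(-22)^3 - 9*(-22)^2 - 5*(-22)^1 + 1 = (1639792) + (-21296) + (-4356) + (110) + (1) = 1614251; answer 1614251
Stage 2: U1 = 1614251; r = 69938; 69938 = 2 * 11^2 * 17^2; sigma = (1 + 2) * (1 + 11 + 121) * (1 + 17 + 289) = 3 * 133 * 307 = 122493; answer 122493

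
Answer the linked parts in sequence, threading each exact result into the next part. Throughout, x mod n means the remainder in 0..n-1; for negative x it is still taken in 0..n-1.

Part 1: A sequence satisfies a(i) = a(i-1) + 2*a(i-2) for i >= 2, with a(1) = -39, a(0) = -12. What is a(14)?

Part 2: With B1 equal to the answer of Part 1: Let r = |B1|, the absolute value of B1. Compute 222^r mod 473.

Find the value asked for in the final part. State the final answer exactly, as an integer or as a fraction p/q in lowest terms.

Part 1: a(2) = 1*(-39) + 2*(-12) = -63; iterating: a(2)=-63, a(3)=-141, a(4)=-267, a(5)=-549, a(6)=-1083, a(7)=-2181, a(8)=-4347, a(9)=-8709, a(10)=-17403, a(11)=-34821, a(12)=-69627, a(13)=-139269, a(14)=-278523; answer -278523
Part 2: B1 = -278523; r = 278523; squarings mod 473: 222^1=222, 222^2=92, 222^4=423, 222^8=135, 222^16=251, 222^32=92, 222^64=423, 222^128=135, 222^256=251, 222^512=92, 222^1024=423, 222^2048=135, 222^4096=251, 222^8192=92, 222^16384=423, 222^32768=135, 222^65536=251, 222^131072=92, 222^262144=423; 222^278523 = 222^1 * 222^2 * 222^8 * 222^16 * 222^32 * 222^64 * 222^128 * 222^256 * 222^512 * 222^1024 * 222^2048 * 222^4096 * 222^8192 * 222^262144 = 85 (mod 473); answer 85

85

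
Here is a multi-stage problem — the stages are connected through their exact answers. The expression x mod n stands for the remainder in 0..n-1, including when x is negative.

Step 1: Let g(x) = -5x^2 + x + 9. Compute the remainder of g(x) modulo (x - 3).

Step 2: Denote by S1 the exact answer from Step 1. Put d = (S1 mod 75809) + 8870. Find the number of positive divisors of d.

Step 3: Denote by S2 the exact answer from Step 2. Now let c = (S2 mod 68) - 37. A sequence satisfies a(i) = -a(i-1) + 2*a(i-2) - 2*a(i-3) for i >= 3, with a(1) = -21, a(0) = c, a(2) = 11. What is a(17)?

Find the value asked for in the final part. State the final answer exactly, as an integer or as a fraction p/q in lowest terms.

-1082247

Step 1: remainder = value at the root: -5*(3)^2 + 1*(3)^1 + 9 = (-45) + (3) + (9) = -33; answer -33
Step 2: S1 = -33; d = 84646; 84646 = 2 * 42323; number of divisors = (1+1) * (1+1) = 4; answer 4
Step 3: S2 = 4; c = -33; a(3) = -1*(11) + 2*(-21) - 2*(-33) = 13; iterating: a(3)=13, a(4)=51, a(5)=-47, a(6)=123, a(7)=-319, a(8)=659, a(9)=-1543, a(10)=3499, a(11)=-7903, a(12)=17987, a(13)=-40791, a(14)=92571, a(15)=-210127, a(16)=476851, a(17)=-1082247; answer -1082247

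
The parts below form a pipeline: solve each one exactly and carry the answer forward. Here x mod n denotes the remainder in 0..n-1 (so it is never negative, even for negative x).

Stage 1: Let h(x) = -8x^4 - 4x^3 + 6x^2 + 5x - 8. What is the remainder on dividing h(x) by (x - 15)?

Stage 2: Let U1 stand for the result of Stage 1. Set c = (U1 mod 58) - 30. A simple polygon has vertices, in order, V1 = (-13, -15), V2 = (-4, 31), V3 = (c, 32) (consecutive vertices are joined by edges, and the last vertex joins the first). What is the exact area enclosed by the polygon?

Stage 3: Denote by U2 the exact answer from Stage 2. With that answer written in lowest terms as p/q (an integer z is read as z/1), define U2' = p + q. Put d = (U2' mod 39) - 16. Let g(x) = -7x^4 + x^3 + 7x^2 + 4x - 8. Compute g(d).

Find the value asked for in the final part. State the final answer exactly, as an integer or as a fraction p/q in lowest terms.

-68268

Stage 1: remainder = value at the root: -8*(15)^4 - 4*(15)^3 + 6*(15)^2 + 5*(15)^1 - 8 = (-405000) + (-13500) + (1350) + (75) + (-8) = -417083; answer -417083
Stage 2: U1 = -417083; c = 23; cross terms: (-13*31 - -4*-15)=-463, (-4*32 - 23*31)=-841, (23*-15 - -13*32)=71; twice the area = |-1233| = 1233; area = 1233/2; answer 1233/2
Stage 3: U2 = 1233/2; threaded value p + q = 1235; d = 10; -7*(10)^4 + 1*(10)^3 + 7*(10)^2 + 4*(10)^1 - 8 = (-70000) + (1000) + (700) + (40) + (-8) = -68268; answer -68268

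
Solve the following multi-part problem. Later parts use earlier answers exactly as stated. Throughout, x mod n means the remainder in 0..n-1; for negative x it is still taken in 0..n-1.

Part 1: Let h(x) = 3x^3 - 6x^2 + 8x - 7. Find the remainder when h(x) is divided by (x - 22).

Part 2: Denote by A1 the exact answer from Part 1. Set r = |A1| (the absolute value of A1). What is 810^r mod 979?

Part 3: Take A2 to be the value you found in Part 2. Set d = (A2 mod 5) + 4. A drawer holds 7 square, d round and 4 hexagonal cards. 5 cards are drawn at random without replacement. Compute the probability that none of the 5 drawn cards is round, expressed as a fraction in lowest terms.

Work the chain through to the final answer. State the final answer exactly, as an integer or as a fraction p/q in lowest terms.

Part 1: remainder = value at the root: 3*(22)^3 - 6*(22)^2 + 8*(22)^1 - 7 = (31944) + (-2904) + (176) + (-7) = 29209; answer 29209
Part 2: A1 = 29209; r = 29209; squarings mod 979: 810^1=810, 810^2=170, 810^4=509, 810^8=625, 810^16=4, 810^32=16, 810^64=256, 810^128=922, 810^256=312, 810^512=423, 810^1024=751, 810^2048=97, 810^4096=598, 810^8192=269, 810^16384=894; 810^29209 = 810^1 * 810^8 * 810^16 * 810^512 * 810^4096 * 810^8192 * 810^16384 = 316 (mod 979); answer 316
Part 3: A2 = 316; d = 5; total draws C(16,5) = 4368; favorable C(11,5) = 462; P = 11/104; answer 11/104

11/104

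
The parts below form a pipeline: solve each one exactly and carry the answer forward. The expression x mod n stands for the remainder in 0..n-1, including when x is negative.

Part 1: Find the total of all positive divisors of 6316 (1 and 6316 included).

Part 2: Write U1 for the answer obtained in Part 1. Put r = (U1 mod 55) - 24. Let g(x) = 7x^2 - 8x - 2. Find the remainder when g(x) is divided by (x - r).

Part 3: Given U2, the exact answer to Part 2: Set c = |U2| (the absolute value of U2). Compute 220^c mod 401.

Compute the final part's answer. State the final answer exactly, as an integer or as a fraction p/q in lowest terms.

Part 1: 6316 = 2^2 * 1579; sigma = (1 + 2 + 4) * (1 + 1579) = 7 * 1580 = 11060; answer 11060
Part 2: U1 = 11060; r = -19; remainder = value at the root: 7*(-19)^2 - 8*(-19)^1 - 2 = (2527) + (152) + (-2) = 2677; answer 2677
Part 3: U2 = 2677; c = 2677; squarings mod 401: 220^1=220, 220^2=280, 220^4=205, 220^8=321, 220^16=385, 220^32=256, 220^64=173, 220^128=255, 220^256=63, 220^512=360, 220^1024=77, 220^2048=315; 220^2677 = 220^1 * 220^4 * 220^16 * 220^32 * 220^64 * 220^512 * 220^2048 = 169 (mod 401); answer 169

169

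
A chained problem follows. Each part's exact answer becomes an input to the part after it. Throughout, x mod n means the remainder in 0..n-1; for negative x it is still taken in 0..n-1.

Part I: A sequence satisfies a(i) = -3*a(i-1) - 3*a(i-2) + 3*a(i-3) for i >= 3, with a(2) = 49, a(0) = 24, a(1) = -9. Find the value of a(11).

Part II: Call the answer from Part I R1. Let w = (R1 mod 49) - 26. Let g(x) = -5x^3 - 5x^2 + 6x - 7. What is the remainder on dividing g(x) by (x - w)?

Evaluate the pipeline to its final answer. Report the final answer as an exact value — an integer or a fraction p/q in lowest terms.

-13

Part I: a(3) = -3*(49) - 3*(-9) + 3*(24) = -48; iterating: a(3)=-48, a(4)=-30, a(5)=381, a(6)=-1197, a(7)=2358, a(8)=-2340, a(9)=-3645, a(10)=25029, a(11)=-71172; answer -71172
Part II: R1 = -71172; w = -1; remainder = value at the root: -5*(-1)^3 - 5*(-1)^2 + 6*(-1)^1 - 7 = (5) + (-5) + (-6) + (-7) = -13; answer -13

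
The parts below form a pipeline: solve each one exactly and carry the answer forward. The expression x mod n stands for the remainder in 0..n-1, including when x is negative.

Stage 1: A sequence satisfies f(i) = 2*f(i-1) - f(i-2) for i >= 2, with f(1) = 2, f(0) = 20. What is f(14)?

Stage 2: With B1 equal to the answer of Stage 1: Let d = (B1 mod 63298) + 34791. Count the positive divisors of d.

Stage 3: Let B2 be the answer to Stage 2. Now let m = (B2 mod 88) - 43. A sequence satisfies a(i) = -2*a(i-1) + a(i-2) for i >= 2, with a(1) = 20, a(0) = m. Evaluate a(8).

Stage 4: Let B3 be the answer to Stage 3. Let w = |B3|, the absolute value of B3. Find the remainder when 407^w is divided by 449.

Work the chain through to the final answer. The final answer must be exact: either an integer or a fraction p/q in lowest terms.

12

Stage 1: f(2) = 2*(2) - 1*(20) = -16; iterating: f(2)=-16, f(3)=-34, f(4)=-52, f(5)=-70, f(6)=-88, f(7)=-106, f(8)=-124, f(9)=-142, f(10)=-160, f(11)=-178, f(12)=-196, f(13)=-214, f(14)=-232; answer -232
Stage 2: B1 = -232; d = 97857; 97857 = 3^2 * 83 * 131; number of divisors = (2+1) * (1+1) * (1+1) = 12; answer 12
Stage 3: B2 = 12; m = -31; a(2) = -2*(20) + 1*(-31) = -71; iterating: a(2)=-71, a(3)=162, a(4)=-395, a(5)=952, a(6)=-2299, a(7)=5550, a(8)=-13399; answer -13399
Stage 4: B3 = -13399; w = 13399; squarings mod 449: 407^1=407, 407^2=417, 407^4=126, 407^8=161, 407^16=328, 407^32=273, 407^64=444, 407^128=25, 407^256=176, 407^512=444, 407^1024=25, 407^2048=176, 407^4096=444, 407^8192=25; 407^13399 = 407^1 * 407^2 * 407^4 * 407^16 * 407^64 * 407^1024 * 407^4096 * 407^8192 = 12 (mod 449); answer 12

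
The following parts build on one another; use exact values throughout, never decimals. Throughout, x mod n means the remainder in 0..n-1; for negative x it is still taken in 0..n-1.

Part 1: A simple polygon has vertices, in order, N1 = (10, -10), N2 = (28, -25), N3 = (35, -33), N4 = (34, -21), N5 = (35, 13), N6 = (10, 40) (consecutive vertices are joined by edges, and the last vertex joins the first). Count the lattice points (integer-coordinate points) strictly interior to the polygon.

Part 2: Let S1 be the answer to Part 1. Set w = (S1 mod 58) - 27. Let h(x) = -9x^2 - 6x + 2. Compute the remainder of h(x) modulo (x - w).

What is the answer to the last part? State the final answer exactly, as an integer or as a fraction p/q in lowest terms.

Part 1: cross terms: (10*-25 - 28*-10)=30, (28*-33 - 35*-25)=-49, (35*-21 - 34*-33)=387, (34*13 - 35*-21)=1177, (35*40 - 10*13)=1270, (10*-10 - 10*40)=-500; twice the area = |2315| = 2315; area = 2315/2; boundary points = 3 + 1 + 1 + 1 + 1 + 50 = 57; strictly interior points = area - boundary/2 + 1 = 1130; answer 1130
Part 2: S1 = 1130; w = 1; remainder = value at the root: -9*(1)^2 - 6*(1)^1 + 2 = (-9) + (-6) + (2) = -13; answer -13

-13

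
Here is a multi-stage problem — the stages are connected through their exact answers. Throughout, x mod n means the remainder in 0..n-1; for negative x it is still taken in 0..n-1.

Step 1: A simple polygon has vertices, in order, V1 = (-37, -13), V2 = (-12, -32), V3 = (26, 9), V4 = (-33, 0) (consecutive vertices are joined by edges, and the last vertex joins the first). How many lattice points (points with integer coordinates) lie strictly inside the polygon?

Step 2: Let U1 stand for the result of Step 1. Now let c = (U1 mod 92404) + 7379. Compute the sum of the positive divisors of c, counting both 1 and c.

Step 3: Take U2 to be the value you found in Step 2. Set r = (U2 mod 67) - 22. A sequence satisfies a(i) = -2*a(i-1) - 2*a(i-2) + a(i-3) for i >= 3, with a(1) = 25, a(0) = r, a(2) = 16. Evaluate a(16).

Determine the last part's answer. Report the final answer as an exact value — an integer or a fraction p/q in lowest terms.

Step 1: cross terms: (-37*-32 - -12*-13)=1028, (-12*9 - 26*-32)=724, (26*0 - -33*9)=297, (-33*-13 - -37*0)=429; twice the area = |2478| = 2478; area = 1239; boundary points = 1 + 1 + 1 + 1 = 4; strictly interior points = area - boundary/2 + 1 = 1238; answer 1238
Step 2: U1 = 1238; c = 8617; 8617 = 7 * 1231; sigma = (1 + 7) * (1 + 1231) = 8 * 1232 = 9856; answer 9856
Step 3: U2 = 9856; r = -15; a(3) = -2*(16) - 2*(25) + 1*(-15) = -97; iterating: a(3)=-97, a(4)=187, a(5)=-164, a(6)=-143, a(7)=801, a(8)=-1480, a(9)=1215, a(10)=1331, a(11)=-6572, a(12)=11697, a(13)=-8919, a(14)=-12128, a(15)=53791, a(16)=-92245; answer -92245

-92245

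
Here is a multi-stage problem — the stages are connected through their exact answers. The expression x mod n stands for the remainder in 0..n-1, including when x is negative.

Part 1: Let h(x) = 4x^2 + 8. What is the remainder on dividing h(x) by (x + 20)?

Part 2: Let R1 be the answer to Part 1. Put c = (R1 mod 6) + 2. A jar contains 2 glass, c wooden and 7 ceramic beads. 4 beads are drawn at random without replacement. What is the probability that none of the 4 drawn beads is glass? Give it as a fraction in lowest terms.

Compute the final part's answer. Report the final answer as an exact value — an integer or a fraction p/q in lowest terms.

Part 1: remainder = value at the root: 4*(-20)^2 + 8 = (1600) + (8) = 1608; answer 1608
Part 2: R1 = 1608; c = 2; total draws C(11,4) = 330; favorable C(9,4) = 126; P = 21/55; answer 21/55

21/55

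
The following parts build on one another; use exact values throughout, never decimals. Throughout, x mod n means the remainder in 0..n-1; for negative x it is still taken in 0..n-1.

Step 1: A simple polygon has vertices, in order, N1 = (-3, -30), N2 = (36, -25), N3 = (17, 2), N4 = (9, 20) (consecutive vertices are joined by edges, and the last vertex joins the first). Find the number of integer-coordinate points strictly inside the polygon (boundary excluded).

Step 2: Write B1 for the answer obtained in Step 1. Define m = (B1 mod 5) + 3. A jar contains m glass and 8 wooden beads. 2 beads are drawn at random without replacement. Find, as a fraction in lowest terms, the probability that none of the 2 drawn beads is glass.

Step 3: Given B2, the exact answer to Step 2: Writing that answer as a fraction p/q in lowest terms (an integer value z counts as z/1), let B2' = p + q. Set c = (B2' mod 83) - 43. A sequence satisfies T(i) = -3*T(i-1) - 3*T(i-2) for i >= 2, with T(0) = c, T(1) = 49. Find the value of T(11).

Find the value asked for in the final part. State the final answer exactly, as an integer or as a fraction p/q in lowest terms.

Step 1: cross terms: (-3*-25 - 36*-30)=1155, (36*2 - 17*-25)=497, (17*20 - 9*2)=322, (9*-30 - -3*20)=-210; twice the area = |1764| = 1764; area = 882; boundary points = 1 + 1 + 2 + 2 = 6; strictly interior points = area - boundary/2 + 1 = 880; answer 880
Step 2: B1 = 880; m = 3; total draws C(11,2) = 55; favorable C(8,2) = 28; P = 28/55; answer 28/55
Step 3: B2 = 28/55; threaded value p + q = 83; c = -43; T(2) = -3*(49) - 3*(-43) = -18; iterating: T(2)=-18, T(3)=-93, T(4)=333, T(5)=-720, T(6)=1161, T(7)=-1323, T(8)=486, T(9)=2511, T(10)=-8991, T(11)=19440; answer 19440

19440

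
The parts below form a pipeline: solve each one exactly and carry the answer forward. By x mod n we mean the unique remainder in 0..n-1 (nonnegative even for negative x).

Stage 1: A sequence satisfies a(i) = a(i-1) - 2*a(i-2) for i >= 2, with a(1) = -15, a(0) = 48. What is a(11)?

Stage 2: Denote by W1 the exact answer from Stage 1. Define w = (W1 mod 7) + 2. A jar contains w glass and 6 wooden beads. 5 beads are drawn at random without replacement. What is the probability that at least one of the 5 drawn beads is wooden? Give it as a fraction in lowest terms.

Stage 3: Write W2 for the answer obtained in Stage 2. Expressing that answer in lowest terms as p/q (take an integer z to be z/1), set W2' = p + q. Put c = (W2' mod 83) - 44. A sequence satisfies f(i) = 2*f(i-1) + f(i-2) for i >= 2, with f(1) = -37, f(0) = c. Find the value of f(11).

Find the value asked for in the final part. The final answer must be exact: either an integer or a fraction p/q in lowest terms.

-283757

Stage 1: a(2) = 1*(-15) - 2*(48) = -111; iterating: a(2)=-111, a(3)=-81, a(4)=141, a(5)=303, a(6)=21, a(7)=-585, a(8)=-627, a(9)=543, a(10)=1797, a(11)=711; answer 711
Stage 2: W1 = 711; w = 6; total draws C(12,5) = 792; complement C(6,5) = 6; favorable 792 - 6 = 786; P = 131/132; answer 131/132
Stage 3: W2 = 131/132; threaded value p + q = 263; c = -30; f(2) = 2*(-37) + 1*(-30) = -104; iterating: f(2)=-104, f(3)=-245, f(4)=-594, f(5)=-1433, f(6)=-3460, f(7)=-8353, f(8)=-20166, f(9)=-48685, f(10)=-117536, f(11)=-283757; answer -283757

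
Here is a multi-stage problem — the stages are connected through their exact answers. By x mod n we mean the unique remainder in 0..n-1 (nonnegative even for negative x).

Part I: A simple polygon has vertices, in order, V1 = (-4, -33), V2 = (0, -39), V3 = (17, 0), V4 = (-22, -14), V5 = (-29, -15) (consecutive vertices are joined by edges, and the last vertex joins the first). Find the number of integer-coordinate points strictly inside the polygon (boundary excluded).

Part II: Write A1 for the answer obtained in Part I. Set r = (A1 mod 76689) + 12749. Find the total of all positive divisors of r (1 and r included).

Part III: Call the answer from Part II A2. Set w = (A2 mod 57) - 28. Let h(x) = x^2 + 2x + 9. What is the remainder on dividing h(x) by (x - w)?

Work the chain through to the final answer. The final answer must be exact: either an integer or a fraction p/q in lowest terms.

17

Part I: cross terms: (-4*-39 - 0*-33)=156, (0*0 - 17*-39)=663, (17*-14 - -22*0)=-238, (-22*-15 - -29*-14)=-76, (-29*-33 - -4*-15)=897; twice the area = |1402| = 1402; area = 701; boundary points = 2 + 1 + 1 + 1 + 1 = 6; strictly interior points = area - boundary/2 + 1 = 699; answer 699
Part II: A1 = 699; r = 13448; 13448 = 2^3 * 41^2; sigma = (1 + 2 + 4 + 8) * (1 + 41 + 1681) = 15 * 1723 = 25845; answer 25845
Part III: A2 = 25845; w = -4; remainder = value at the root: 1*(-4)^2 + 2*(-4)^1 + 9 = (16) + (-8) + (9) = 17; answer 17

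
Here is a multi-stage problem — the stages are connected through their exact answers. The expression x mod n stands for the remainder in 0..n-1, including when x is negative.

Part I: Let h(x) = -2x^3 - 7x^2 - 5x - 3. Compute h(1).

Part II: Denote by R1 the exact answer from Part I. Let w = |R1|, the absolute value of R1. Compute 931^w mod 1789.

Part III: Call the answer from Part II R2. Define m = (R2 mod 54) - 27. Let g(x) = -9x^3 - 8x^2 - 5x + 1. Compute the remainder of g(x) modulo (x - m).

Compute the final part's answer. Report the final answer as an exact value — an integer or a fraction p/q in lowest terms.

-21189

Part I: -2*(1)^3 - 7*(1)^2 - 5*(1)^1 - 3 = (-2) + (-7) + (-5) + (-3) = -17; answer -17
Part II: R1 = -17; w = 17; squarings mod 1789: 931^1=931, 931^2=885, 931^4=1432, 931^8=430, 931^16=633; 931^17 = 931^1 * 931^16 = 742 (mod 1789); answer 742
Part III: R2 = 742; m = 13; remainder = value at the root: -9*(13)^3 - 8*(13)^2 - 5*(13)^1 + 1 = (-19773) + (-1352) + (-65) + (1) = -21189; answer -21189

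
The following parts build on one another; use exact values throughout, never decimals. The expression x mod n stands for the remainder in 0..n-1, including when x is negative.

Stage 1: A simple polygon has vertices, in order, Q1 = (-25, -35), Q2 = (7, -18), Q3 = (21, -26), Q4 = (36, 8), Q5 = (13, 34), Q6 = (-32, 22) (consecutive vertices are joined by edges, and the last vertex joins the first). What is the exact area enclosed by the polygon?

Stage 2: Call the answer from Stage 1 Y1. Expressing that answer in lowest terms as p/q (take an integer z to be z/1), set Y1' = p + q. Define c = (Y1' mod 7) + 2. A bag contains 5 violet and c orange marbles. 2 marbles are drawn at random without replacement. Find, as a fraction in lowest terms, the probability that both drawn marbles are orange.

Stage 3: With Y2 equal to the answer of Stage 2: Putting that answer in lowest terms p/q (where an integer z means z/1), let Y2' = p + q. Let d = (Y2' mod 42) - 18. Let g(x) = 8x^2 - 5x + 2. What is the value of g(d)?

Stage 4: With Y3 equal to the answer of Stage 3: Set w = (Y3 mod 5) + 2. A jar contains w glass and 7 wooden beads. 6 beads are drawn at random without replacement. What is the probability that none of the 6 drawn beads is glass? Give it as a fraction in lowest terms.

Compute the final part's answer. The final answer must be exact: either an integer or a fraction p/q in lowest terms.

7/1716

Stage 1: cross terms: (-25*-18 - 7*-35)=695, (7*-26 - 21*-18)=196, (21*8 - 36*-26)=1104, (36*34 - 13*8)=1120, (13*22 - -32*34)=1374, (-32*-35 - -25*22)=1670; twice the area = |6159| = 6159; area = 6159/2; answer 6159/2
Stage 2: Y1 = 6159/2; threaded value p + q = 6161; c = 3; total draws C(8,2) = 28; favorable C(3,2) = 3; P = 3/28; answer 3/28
Stage 3: Y2 = 3/28; threaded value p + q = 31; d = 13; 8*(13)^2 - 5*(13)^1 + 2 = (1352) + (-65) + (2) = 1289; answer 1289
Stage 4: Y3 = 1289; w = 6; total draws C(13,6) = 1716; favorable C(7,6) = 7; P = 7/1716; answer 7/1716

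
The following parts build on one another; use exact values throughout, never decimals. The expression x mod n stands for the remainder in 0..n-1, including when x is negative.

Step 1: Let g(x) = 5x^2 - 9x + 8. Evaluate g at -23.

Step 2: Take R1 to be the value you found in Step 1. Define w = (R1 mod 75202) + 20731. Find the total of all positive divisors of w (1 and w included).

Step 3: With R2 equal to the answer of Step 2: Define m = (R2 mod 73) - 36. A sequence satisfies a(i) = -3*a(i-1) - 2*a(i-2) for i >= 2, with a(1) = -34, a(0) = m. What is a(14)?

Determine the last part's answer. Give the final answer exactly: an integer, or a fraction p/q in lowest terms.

Step 1: 5*(-23)^2 - 9*(-23)^1 + 8 = (2645) + (207) + (8) = 2860; answer 2860
Step 2: R1 = 2860; w = 23591; 23591 = 31 * 761; sigma = (1 + 31) * (1 + 761) = 32 * 762 = 24384; answer 24384
Step 3: R2 = 24384; m = -34; a(2) = -3*(-34) - 2*(-34) = 170; iterating: a(2)=170, a(3)=-442, a(4)=986, a(5)=-2074, a(6)=4250, a(7)=-8602, a(8)=17306, a(9)=-34714, a(10)=69530, a(11)=-139162, a(12)=278426, a(13)=-556954, a(14)=1114010; answer 1114010

1114010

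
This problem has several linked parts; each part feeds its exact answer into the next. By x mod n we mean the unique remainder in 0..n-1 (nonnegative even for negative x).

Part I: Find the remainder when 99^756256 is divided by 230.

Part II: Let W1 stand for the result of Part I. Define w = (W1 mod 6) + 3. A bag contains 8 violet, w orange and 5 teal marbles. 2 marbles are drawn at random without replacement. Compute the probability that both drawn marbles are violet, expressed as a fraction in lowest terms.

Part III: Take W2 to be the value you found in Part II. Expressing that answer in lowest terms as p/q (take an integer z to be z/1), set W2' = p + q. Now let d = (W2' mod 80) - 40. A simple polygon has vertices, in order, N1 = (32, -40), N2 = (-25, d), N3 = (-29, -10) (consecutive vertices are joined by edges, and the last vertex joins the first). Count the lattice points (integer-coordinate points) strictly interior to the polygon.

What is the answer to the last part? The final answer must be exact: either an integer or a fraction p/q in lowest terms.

Part I: squarings mod 230: 99^1=99, 99^2=141, 99^4=101, 99^8=81, 99^16=121, 99^32=151, 99^64=31, 99^128=41, 99^256=71, 99^512=211, 99^1024=131, 99^2048=141, 99^4096=101, 99^8192=81, 99^16384=121, 99^32768=151, 99^65536=31, 99^131072=41, 99^262144=71, 99^524288=211; 99^756256 = 99^32 * 99^512 * 99^2048 * 99^32768 * 99^65536 * 99^131072 * 99^524288 = 211 (mod 230); answer 211
Part II: W1 = 211; w = 4; total draws C(17,2) = 136; favorable C(8,2) = 28; P = 7/34; answer 7/34
Part III: W2 = 7/34; threaded value p + q = 41; d = 1; cross terms: (32*1 - -25*-40)=-968, (-25*-10 - -29*1)=279, (-29*-40 - 32*-10)=1480; twice the area = |791| = 791; area = 791/2; boundary points = 1 + 1 + 1 = 3; strictly interior points = area - boundary/2 + 1 = 395; answer 395

395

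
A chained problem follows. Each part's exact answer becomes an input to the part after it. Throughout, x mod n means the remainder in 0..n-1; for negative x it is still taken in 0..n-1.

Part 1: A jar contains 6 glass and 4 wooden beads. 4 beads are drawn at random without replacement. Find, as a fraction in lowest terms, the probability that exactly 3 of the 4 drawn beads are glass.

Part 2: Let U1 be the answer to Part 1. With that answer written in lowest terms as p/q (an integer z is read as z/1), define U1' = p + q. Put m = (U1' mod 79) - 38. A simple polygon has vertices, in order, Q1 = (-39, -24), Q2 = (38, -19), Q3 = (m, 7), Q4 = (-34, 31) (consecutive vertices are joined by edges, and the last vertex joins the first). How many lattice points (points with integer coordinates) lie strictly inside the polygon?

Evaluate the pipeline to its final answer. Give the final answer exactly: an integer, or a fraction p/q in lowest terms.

Part 1: total draws C(10,4) = 210; favorable C(6,3)*C(4,1) = 80; P = 8/21; answer 8/21
Part 2: U1 = 8/21; threaded value p + q = 29; m = -9; cross terms: (-39*-19 - 38*-24)=1653, (38*7 - -9*-19)=95, (-9*31 - -34*7)=-41, (-34*-24 - -39*31)=2025; twice the area = |3732| = 3732; area = 1866; boundary points = 1 + 1 + 1 + 5 = 8; strictly interior points = area - boundary/2 + 1 = 1863; answer 1863

1863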